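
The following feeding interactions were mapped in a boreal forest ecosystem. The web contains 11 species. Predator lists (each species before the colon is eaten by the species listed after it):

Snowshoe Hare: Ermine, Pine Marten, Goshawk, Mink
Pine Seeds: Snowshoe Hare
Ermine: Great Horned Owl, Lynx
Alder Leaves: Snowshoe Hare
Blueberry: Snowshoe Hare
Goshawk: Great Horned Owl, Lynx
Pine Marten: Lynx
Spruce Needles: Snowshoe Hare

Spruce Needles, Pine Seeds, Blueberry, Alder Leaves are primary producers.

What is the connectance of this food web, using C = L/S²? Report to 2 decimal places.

C = 0.11

The web has S = 11 species and L = 13 feeding links.
C = L / S² = 13 / 121 = 0.1074 ≈ 0.11.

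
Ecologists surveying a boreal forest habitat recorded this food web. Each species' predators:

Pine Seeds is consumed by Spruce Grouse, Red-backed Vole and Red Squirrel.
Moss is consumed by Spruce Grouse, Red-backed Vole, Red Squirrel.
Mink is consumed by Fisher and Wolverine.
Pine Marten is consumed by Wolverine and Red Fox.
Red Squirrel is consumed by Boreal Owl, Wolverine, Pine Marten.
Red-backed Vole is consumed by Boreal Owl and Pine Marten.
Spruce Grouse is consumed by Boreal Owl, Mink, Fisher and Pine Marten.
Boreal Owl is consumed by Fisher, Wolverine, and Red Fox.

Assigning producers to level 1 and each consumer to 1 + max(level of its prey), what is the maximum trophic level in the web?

Producers (level 1): Moss, Pine Seeds.
Moss → Red-backed Vole → Boreal Owl → Fisher gives Fisher level 4.
No species has a prey at level 4, so no species reaches level 5.

4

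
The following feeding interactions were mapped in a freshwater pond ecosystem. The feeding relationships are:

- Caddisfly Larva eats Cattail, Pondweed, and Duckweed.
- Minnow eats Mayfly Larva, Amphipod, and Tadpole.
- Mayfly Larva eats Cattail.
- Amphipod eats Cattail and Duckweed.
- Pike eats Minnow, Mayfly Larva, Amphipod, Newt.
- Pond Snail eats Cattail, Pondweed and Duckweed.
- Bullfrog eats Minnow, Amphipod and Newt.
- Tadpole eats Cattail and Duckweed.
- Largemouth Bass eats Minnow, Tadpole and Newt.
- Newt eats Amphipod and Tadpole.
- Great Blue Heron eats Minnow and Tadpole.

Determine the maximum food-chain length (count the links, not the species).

3 links

One longest chain: Cattail → Mayfly Larva → Minnow → Great Blue Heron.
It has 4 species and 3 links.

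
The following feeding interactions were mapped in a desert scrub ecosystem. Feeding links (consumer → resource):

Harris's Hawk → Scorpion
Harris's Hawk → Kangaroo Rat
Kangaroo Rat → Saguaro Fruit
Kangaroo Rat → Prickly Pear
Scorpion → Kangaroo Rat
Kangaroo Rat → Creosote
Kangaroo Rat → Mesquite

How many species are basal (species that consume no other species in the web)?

Basal species (no prey listed): Prickly Pear, Mesquite, Saguaro Fruit, Creosote.
Count: 4.

4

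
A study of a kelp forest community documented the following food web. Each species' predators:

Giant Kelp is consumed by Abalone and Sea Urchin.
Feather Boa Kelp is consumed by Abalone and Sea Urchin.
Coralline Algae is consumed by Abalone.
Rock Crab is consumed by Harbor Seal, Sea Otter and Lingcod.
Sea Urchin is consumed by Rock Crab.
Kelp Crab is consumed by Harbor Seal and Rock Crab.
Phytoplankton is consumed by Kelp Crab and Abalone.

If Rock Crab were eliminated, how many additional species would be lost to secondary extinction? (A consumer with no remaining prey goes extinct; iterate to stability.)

Remove Rock Crab.
Round 1: Sea Otter (all prey gone), Lingcod (all prey gone) → extinct.
No further losses. Total secondary extinctions: 2.

2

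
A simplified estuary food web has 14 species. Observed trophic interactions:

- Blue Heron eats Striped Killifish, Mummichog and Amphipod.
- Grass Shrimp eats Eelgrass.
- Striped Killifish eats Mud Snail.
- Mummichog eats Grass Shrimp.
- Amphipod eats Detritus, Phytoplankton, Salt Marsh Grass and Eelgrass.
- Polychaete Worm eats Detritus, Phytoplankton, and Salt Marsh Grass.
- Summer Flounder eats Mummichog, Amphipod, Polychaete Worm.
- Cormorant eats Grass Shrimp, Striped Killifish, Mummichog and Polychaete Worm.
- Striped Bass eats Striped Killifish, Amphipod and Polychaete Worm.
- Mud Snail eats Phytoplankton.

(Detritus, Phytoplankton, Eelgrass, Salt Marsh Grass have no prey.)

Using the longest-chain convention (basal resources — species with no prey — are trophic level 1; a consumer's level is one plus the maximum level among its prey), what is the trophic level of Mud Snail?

Trophic level 2

Phytoplankton has no prey (basal) → level 1.
Mud Snail eats Phytoplankton → level 2.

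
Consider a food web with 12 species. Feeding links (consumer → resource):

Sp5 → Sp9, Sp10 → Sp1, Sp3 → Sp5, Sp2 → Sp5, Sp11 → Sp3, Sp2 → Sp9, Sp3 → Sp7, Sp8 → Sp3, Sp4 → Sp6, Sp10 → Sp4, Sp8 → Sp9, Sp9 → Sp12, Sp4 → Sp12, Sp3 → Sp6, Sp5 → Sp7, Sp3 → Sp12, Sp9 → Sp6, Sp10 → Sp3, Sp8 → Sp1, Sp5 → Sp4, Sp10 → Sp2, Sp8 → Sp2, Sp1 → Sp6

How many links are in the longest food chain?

4 links

One longest chain: Sp12 → Sp4 → Sp5 → Sp3 → Sp11.
It has 5 species and 4 links.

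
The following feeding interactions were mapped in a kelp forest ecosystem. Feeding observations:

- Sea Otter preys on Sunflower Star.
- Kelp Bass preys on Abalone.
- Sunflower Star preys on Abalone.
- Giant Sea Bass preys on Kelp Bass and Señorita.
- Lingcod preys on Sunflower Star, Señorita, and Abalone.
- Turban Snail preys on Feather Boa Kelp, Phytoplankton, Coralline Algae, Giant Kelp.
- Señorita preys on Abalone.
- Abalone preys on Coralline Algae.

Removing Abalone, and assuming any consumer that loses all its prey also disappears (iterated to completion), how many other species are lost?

6

Remove Abalone.
Round 1: Señorita (all prey gone), Kelp Bass (all prey gone), Sunflower Star (all prey gone) → extinct.
Round 2: Lingcod (all prey gone), Giant Sea Bass (all prey gone), Sea Otter (all prey gone) → extinct.
No further losses. Total secondary extinctions: 6.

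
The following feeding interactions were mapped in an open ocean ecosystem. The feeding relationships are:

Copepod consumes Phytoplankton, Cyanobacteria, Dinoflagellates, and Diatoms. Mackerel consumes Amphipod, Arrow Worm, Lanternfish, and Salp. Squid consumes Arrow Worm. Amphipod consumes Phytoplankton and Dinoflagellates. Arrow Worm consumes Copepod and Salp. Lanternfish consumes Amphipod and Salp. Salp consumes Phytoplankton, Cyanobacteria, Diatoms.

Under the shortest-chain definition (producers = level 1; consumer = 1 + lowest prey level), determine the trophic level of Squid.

Phytoplankton is a producer → level 1.
Copepod eats Phytoplankton → level 2.
Arrow Worm eats Copepod → level 3.
Squid eats Arrow Worm → level 4.
No prey of Squid is below level 3, so 4 is the minimum.

Trophic level 4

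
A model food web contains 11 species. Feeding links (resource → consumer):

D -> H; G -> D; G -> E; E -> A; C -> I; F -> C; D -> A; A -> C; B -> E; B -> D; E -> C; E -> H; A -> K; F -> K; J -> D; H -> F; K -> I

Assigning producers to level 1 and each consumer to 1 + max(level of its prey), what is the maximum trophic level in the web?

6

Producers (level 1): B, J, G.
B → D → H → F → K → I gives I level 6.
No species has a prey at level 6, so no species reaches level 7.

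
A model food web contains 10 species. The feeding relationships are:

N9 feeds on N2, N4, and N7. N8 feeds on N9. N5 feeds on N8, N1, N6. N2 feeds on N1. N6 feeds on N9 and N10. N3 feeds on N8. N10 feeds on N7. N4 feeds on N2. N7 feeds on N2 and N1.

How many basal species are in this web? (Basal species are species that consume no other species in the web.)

Basal species (no prey listed): N1.
Count: 1.

1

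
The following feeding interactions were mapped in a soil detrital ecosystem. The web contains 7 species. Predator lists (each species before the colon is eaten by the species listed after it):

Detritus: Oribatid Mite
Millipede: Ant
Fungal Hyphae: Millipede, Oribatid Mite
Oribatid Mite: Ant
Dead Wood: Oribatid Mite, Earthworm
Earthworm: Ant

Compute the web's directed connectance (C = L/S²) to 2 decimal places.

The web has S = 7 species and L = 8 feeding links.
C = L / S² = 8 / 49 = 0.1633 ≈ 0.16.

C = 0.16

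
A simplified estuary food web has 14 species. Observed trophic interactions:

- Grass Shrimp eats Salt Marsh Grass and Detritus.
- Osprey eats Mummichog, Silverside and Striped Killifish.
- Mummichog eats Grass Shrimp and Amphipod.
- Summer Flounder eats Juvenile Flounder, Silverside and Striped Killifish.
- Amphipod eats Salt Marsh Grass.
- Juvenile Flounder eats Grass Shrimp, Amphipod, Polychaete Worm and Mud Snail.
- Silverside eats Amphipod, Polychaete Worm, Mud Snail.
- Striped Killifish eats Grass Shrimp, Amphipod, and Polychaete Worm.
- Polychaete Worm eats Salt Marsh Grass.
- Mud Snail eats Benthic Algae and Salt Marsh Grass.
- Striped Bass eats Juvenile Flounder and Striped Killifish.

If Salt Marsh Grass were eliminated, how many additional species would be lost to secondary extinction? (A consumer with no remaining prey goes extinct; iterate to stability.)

Remove Salt Marsh Grass.
Round 1: Polychaete Worm (all prey gone), Amphipod (all prey gone) → extinct.
No further losses. Total secondary extinctions: 2.

2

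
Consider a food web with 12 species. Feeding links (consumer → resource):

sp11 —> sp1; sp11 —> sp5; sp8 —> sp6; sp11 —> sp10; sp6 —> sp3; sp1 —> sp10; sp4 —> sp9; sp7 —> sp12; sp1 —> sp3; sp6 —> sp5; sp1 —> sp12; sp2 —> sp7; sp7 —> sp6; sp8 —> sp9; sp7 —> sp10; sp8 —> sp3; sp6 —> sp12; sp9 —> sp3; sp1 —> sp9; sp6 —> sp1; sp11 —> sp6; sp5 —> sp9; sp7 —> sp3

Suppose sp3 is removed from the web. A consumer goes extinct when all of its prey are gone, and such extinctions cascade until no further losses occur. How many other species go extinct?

3

Remove sp3.
Round 1: sp9 (all prey gone) → extinct.
Round 2: sp4 (all prey gone), sp5 (all prey gone) → extinct.
No further losses. Total secondary extinctions: 3.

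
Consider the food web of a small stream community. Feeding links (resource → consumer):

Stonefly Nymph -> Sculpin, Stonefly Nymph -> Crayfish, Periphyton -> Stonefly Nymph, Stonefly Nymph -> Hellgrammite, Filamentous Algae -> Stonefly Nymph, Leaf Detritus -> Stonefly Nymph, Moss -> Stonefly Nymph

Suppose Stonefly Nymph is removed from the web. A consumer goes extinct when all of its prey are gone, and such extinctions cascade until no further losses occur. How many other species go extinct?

Remove Stonefly Nymph.
Round 1: Crayfish (all prey gone), Sculpin (all prey gone), Hellgrammite (all prey gone) → extinct.
No further losses. Total secondary extinctions: 3.

3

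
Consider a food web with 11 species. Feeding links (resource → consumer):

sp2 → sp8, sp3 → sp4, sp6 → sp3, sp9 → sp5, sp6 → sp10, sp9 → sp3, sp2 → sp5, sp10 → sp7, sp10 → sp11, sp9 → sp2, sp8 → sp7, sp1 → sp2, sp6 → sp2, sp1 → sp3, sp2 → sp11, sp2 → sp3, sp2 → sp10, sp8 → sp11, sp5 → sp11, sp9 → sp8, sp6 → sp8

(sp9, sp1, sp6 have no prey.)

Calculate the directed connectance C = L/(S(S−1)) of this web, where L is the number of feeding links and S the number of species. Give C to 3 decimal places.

C = 0.191

The web has S = 11 species and L = 21 feeding links.
C = L / (S(S−1)) = 21 / 110 = 0.1909 ≈ 0.191.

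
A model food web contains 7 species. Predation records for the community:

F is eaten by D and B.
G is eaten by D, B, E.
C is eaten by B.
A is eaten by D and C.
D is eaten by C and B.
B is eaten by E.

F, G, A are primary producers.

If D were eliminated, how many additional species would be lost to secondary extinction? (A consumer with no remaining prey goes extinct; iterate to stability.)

Remove D.
Every predator of it retains at least one other prey: C still has A; B still has F, G, C.
No consumer loses all prey, so no secondary extinctions occur.

0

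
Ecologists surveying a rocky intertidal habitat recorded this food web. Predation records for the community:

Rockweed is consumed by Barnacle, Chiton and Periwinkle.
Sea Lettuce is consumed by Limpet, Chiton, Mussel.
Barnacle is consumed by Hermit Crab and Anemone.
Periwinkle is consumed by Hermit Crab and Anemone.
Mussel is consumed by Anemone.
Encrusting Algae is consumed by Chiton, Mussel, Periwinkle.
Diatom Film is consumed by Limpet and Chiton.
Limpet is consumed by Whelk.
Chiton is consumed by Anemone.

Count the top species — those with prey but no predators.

Top species (has prey, but nothing eats it): Anemone, Whelk, Hermit Crab.
Count: 3.

3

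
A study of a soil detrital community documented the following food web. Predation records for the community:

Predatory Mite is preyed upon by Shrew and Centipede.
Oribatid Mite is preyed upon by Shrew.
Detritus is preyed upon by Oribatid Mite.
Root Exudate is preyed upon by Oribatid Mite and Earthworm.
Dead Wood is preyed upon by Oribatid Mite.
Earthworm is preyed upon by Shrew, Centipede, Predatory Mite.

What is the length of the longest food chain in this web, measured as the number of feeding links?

3 links

One longest chain: Root Exudate → Earthworm → Predatory Mite → Centipede.
It has 4 species and 3 links.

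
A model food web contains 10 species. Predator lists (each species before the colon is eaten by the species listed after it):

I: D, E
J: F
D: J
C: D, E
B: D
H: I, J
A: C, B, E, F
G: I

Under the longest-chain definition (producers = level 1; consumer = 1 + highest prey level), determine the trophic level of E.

Trophic level 3

A is a producer → level 1.
C eats A → level 2.
E eats C (level 2); other prey at levels: A 1, I 2 → level 3.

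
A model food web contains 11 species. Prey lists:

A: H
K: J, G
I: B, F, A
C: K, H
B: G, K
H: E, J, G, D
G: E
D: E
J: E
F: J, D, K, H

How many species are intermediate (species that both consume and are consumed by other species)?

8

Intermediate species (has both prey and predators): J, G, D, K, H, B, F, A.
Count: 8.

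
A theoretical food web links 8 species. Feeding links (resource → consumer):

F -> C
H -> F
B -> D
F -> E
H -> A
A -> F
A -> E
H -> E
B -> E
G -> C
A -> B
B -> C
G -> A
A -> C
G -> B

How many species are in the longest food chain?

4 species

One longest chain: G → A → F → E.
It has 4 species and 3 links.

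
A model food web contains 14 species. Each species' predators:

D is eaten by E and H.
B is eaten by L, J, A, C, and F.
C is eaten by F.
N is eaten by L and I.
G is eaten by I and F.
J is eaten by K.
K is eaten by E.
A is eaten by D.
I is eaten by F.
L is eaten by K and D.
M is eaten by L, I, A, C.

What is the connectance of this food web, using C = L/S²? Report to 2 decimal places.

C = 0.11

The web has S = 14 species and L = 22 feeding links.
C = L / S² = 22 / 196 = 0.1122 ≈ 0.11.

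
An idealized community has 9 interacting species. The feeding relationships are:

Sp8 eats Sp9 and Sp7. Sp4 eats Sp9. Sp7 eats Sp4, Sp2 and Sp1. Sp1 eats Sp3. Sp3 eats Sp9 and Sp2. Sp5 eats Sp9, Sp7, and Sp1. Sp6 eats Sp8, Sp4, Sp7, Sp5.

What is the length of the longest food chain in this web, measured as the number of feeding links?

5 links

One longest chain: Sp2 → Sp3 → Sp1 → Sp7 → Sp8 → Sp6.
It has 6 species and 5 links.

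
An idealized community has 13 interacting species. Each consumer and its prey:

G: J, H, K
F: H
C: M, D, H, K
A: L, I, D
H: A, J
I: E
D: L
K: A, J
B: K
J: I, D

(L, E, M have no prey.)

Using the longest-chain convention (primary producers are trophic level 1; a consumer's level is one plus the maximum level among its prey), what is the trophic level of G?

E is a producer → level 1.
I eats E → level 2.
A eats I (level 2); other prey at levels: L 1, D 2 → level 3.
K eats A (level 3); other prey at levels: J 3 → level 4.
G eats K (level 4); other prey at levels: J 3, H 4 → level 5.

Trophic level 5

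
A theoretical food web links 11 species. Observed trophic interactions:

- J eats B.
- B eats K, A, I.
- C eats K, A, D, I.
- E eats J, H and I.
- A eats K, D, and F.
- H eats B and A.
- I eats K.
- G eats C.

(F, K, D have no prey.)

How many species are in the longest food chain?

5 species

One longest chain: F → A → B → J → E.
It has 5 species and 4 links.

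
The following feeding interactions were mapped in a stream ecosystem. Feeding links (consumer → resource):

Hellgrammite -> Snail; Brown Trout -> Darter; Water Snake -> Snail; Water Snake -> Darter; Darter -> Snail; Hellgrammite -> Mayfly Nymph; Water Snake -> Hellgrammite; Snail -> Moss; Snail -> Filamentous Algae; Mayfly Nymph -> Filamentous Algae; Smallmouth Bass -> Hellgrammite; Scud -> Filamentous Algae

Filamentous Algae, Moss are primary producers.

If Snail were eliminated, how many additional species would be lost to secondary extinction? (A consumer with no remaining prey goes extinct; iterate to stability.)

Remove Snail.
Round 1: Darter (all prey gone) → extinct.
Round 2: Brown Trout (all prey gone) → extinct.
No further losses. Total secondary extinctions: 2.

2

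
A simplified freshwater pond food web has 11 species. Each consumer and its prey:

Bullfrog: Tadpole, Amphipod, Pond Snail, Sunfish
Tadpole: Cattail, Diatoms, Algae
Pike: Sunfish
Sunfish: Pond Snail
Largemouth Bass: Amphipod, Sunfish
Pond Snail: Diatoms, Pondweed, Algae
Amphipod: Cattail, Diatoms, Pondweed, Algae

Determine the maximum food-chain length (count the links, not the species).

3 links

One longest chain: Diatoms → Pond Snail → Sunfish → Bullfrog.
It has 4 species and 3 links.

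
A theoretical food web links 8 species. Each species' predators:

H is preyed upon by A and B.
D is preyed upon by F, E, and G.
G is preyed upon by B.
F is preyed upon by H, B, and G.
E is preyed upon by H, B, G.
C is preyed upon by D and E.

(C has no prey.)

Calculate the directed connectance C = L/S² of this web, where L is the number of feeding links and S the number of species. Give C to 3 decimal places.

The web has S = 8 species and L = 14 feeding links.
C = L / S² = 14 / 64 = 0.2188 ≈ 0.219.

C = 0.219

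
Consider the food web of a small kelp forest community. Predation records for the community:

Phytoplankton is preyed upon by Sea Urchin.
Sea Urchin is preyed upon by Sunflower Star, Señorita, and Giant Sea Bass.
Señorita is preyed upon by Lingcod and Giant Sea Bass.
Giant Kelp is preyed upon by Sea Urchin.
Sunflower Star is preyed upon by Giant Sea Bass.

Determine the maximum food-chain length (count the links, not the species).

3 links

One longest chain: Giant Kelp → Sea Urchin → Señorita → Lingcod.
It has 4 species and 3 links.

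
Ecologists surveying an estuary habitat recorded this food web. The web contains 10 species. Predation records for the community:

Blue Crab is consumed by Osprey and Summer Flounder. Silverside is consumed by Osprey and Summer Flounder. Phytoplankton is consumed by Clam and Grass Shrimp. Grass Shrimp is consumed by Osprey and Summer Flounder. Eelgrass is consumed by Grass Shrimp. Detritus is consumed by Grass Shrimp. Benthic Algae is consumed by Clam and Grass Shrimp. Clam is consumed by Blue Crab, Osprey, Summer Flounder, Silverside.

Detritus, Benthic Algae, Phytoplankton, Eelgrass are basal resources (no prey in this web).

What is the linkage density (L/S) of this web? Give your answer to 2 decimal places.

L/S = 1.60

There are L = 16 links among S = 10 species.
L/S = 16/10 = 1.6000 ≈ 1.60.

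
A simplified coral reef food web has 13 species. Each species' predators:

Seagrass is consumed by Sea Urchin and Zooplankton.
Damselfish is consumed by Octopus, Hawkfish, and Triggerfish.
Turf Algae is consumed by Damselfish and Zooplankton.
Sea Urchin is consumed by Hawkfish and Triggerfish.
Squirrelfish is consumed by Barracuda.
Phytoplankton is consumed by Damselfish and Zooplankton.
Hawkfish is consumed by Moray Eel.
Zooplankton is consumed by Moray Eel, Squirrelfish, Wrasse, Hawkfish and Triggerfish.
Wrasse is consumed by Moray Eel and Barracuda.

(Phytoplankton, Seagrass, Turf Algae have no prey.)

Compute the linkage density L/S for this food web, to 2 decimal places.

L/S = 1.54

There are L = 20 links among S = 13 species.
L/S = 20/13 = 1.5385 ≈ 1.54.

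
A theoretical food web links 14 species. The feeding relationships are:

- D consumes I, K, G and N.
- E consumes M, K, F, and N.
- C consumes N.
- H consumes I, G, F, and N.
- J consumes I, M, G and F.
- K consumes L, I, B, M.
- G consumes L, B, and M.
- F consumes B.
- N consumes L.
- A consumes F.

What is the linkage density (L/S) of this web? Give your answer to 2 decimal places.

L/S = 1.93

There are L = 27 links among S = 14 species.
L/S = 27/14 = 1.9286 ≈ 1.93.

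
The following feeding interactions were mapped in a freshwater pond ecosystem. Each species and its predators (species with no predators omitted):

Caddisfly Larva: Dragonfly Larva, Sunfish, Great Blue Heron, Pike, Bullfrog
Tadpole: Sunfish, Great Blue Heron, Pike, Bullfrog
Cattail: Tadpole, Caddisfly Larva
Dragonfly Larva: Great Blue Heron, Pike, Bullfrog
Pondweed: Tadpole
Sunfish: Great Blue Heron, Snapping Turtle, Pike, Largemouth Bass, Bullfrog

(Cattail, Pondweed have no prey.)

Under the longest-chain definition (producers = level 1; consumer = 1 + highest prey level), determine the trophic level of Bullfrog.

Trophic level 4

Cattail is a producer → level 1.
Caddisfly Larva eats Cattail → level 2.
Dragonfly Larva eats Caddisfly Larva → level 3.
Bullfrog eats Dragonfly Larva (level 3); other prey at levels: Tadpole 2, Caddisfly Larva 2, Sunfish 3 → level 4.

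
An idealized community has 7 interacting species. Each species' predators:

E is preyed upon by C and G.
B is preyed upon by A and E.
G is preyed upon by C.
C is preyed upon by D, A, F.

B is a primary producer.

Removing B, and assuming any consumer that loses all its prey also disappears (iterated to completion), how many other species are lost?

6

Remove B.
Round 1: E (all prey gone) → extinct.
Round 2: G (all prey gone) → extinct.
Round 3: C (all prey gone) → extinct.
Round 4: D (all prey gone), A (all prey gone), F (all prey gone) → extinct.
No further losses. Total secondary extinctions: 6.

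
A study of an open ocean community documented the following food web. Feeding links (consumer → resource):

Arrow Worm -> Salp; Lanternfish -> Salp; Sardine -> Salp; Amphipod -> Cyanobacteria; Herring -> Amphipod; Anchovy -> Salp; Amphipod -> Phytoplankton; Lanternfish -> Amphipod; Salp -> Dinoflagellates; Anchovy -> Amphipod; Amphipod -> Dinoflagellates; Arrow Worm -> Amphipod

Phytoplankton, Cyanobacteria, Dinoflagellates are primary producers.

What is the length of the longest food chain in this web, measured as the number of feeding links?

One longest chain: Phytoplankton → Amphipod → Lanternfish.
It has 3 species and 2 links.

2 links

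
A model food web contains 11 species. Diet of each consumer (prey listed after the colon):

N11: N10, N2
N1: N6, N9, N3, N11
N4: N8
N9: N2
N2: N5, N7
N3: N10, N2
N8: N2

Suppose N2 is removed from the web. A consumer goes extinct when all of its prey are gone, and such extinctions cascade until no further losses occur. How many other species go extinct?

3

Remove N2.
Round 1: N8 (all prey gone), N9 (all prey gone) → extinct.
Round 2: N4 (all prey gone) → extinct.
No further losses. Total secondary extinctions: 3.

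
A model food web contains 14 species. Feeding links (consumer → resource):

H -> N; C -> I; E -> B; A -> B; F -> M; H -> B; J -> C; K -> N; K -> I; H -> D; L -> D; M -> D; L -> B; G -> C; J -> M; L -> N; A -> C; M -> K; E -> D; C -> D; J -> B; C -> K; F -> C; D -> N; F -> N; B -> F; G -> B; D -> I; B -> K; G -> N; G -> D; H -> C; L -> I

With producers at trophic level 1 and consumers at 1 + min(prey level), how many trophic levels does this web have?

3

Producers (level 1): N, I.
Following each consumer down to its lowest-level prey: N → D → E (levels 1 through 3).
All prey of E (D 2, B 3) are at level 2 or above, so E is at level 1 + 2 = 3.
Every consumer has at least one prey at level 2 or below, so none exceeds level 3.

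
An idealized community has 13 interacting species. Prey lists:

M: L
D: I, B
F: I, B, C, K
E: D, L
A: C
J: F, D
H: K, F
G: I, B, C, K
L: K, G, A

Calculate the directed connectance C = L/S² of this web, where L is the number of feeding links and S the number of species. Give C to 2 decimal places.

C = 0.12

The web has S = 13 species and L = 21 feeding links.
C = L / S² = 21 / 169 = 0.1243 ≈ 0.12.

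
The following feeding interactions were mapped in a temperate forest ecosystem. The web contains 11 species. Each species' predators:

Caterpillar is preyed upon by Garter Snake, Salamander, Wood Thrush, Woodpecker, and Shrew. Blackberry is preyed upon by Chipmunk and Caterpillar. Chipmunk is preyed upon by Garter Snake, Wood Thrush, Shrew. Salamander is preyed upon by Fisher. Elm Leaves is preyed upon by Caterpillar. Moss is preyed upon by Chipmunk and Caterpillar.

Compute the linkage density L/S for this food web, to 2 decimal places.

There are L = 14 links among S = 11 species.
L/S = 14/11 = 1.2727 ≈ 1.27.

L/S = 1.27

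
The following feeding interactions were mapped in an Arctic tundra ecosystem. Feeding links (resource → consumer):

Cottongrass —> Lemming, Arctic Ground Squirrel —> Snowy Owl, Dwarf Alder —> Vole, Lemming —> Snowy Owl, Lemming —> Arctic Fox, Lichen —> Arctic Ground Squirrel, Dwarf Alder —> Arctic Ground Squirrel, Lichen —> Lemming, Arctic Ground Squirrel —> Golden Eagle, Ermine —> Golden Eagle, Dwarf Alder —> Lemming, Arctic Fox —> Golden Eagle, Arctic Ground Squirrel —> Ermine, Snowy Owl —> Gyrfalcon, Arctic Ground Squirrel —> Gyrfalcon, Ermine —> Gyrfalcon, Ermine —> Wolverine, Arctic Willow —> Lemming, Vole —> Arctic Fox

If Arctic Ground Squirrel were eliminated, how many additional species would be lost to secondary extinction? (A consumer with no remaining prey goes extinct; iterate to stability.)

2

Remove Arctic Ground Squirrel.
Round 1: Ermine (all prey gone) → extinct.
Round 2: Wolverine (all prey gone) → extinct.
No further losses. Total secondary extinctions: 2.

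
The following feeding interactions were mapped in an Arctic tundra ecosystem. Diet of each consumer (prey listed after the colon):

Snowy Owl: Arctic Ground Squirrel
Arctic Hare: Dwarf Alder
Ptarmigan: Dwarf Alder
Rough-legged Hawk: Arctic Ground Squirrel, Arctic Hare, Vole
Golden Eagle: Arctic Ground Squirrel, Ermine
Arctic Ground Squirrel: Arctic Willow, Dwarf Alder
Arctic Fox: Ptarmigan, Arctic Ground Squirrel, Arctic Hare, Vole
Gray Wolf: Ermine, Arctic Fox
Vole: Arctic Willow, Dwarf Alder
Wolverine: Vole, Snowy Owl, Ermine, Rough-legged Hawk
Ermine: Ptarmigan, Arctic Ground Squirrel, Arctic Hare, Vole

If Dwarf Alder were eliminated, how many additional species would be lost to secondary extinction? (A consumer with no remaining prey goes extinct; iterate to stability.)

2

Remove Dwarf Alder.
Round 1: Ptarmigan (all prey gone), Arctic Hare (all prey gone) → extinct.
No further losses. Total secondary extinctions: 2.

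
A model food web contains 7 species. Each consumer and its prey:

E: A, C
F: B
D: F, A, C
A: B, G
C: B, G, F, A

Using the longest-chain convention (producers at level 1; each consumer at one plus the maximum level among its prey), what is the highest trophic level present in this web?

4

Producers (level 1): B, G.
B → F → C → E gives E level 4.
No species has a prey at level 4, so no species reaches level 5.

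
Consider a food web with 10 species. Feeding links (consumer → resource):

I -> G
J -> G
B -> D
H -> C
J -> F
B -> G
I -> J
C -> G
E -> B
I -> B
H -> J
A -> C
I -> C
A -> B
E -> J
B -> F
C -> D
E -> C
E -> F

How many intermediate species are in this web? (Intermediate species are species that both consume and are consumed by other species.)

3

Intermediate species (has both prey and predators): B, C, J.
Count: 3.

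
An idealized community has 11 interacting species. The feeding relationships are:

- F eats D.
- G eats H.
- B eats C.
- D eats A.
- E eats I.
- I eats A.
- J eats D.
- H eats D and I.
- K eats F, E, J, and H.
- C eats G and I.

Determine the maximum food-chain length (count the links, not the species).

5 links

One longest chain: A → D → H → G → C → B.
It has 6 species and 5 links.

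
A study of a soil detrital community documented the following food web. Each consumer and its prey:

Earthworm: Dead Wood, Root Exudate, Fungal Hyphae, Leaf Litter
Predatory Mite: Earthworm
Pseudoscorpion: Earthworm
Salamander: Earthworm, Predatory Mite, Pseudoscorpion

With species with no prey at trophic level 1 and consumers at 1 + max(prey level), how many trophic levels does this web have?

Basal resources (level 1): Dead Wood, Root Exudate, Fungal Hyphae, Leaf Litter.
Dead Wood → Earthworm → Predatory Mite → Salamander gives Salamander level 4.
No species has a prey at level 4, so no species reaches level 5.

4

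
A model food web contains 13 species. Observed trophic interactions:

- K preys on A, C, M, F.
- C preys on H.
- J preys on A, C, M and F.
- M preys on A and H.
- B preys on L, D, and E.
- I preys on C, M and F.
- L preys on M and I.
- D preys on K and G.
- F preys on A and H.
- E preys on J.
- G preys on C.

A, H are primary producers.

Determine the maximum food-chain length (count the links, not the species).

4 links

One longest chain: A → M → J → E → B.
It has 5 species and 4 links.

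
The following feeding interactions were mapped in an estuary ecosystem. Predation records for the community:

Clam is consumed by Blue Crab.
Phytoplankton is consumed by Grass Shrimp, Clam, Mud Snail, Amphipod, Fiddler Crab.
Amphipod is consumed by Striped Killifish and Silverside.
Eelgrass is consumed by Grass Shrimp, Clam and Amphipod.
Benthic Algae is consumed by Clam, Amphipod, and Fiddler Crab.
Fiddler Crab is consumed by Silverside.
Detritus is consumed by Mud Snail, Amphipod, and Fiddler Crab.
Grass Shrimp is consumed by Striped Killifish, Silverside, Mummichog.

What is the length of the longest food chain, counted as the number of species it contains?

One longest chain: Phytoplankton → Grass Shrimp → Striped Killifish.
It has 3 species and 2 links.

3 species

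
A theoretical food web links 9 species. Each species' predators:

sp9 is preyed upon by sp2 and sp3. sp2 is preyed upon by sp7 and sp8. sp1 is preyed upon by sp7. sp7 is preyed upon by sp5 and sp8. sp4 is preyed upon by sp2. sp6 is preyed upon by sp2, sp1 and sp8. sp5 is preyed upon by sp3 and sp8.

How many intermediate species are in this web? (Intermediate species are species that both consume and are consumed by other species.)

4

Intermediate species (has both prey and predators): sp1, sp2, sp7, sp5.
Count: 4.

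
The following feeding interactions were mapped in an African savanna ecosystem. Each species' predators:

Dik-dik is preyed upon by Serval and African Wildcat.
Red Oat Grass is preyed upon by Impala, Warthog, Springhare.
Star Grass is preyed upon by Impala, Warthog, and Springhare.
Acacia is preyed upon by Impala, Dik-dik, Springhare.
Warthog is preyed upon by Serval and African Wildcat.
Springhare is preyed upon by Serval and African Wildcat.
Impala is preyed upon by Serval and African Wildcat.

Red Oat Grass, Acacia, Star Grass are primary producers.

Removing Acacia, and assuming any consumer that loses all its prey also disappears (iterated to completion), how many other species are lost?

Remove Acacia.
Round 1: Dik-dik (all prey gone) → extinct.
No further losses. Total secondary extinctions: 1.

1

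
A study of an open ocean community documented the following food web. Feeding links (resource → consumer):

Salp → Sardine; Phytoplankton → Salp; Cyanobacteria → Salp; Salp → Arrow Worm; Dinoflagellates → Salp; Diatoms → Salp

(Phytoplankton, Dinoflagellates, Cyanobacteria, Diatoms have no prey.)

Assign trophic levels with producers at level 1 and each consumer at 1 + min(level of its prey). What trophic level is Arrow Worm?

Trophic level 3

Phytoplankton is a producer → level 1.
Salp eats Phytoplankton → level 2.
Arrow Worm eats Salp → level 3.
No prey of Arrow Worm is below level 2, so 3 is the minimum.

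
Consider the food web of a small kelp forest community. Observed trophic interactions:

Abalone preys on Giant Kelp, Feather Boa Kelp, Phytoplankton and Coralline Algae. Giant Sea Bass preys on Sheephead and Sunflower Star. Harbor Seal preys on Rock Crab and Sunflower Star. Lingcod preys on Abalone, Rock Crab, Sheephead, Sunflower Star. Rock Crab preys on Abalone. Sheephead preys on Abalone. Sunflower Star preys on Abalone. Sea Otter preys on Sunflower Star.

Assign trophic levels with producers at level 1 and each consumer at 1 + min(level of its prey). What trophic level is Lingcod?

Trophic level 3

Giant Kelp is a producer → level 1.
Abalone eats Giant Kelp → level 2.
Lingcod eats Abalone → level 3.
No prey of Lingcod is below level 2, so 3 is the minimum.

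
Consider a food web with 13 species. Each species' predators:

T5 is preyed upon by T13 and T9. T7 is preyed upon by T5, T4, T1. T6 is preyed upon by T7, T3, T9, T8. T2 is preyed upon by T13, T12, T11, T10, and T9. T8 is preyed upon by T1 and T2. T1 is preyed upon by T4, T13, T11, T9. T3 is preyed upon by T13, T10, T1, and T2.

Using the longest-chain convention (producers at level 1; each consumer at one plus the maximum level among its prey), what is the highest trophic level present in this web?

Producers (level 1): T6.
T6 → T3 → T2 → T10 gives T10 level 4.
No species has a prey at level 4, so no species reaches level 5.

4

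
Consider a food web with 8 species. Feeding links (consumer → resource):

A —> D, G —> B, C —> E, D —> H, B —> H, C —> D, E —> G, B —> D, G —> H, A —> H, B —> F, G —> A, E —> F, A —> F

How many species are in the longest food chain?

One longest chain: H → D → A → G → E → C.
It has 6 species and 5 links.

6 species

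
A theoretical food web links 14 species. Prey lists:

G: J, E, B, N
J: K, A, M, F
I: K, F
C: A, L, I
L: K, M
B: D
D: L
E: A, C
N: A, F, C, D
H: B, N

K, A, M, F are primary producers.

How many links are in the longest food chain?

4 links

One longest chain: K → L → C → E → G.
It has 5 species and 4 links.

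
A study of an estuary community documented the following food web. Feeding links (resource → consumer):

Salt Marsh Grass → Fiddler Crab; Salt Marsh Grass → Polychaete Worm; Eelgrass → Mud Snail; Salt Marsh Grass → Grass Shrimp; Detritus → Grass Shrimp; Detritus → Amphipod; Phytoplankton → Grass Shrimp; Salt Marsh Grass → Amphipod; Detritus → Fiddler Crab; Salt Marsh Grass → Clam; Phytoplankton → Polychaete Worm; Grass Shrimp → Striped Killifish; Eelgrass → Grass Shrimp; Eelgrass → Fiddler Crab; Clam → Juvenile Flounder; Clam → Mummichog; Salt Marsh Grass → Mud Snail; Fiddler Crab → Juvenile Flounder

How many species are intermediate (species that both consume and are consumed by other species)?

Intermediate species (has both prey and predators): Grass Shrimp, Clam, Fiddler Crab.
Count: 3.

3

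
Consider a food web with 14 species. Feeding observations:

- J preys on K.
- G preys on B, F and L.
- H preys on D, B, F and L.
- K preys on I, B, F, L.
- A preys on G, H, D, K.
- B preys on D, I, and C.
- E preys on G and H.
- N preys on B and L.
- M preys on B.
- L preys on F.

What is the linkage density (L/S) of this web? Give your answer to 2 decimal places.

There are L = 25 links among S = 14 species.
L/S = 25/14 = 1.7857 ≈ 1.79.

L/S = 1.79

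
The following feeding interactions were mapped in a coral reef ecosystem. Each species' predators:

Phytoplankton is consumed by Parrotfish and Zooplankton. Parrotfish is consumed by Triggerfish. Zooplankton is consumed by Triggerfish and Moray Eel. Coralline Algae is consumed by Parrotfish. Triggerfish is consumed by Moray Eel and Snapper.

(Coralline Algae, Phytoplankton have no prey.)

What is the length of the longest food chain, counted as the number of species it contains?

One longest chain: Coralline Algae → Parrotfish → Triggerfish → Snapper.
It has 4 species and 3 links.

4 species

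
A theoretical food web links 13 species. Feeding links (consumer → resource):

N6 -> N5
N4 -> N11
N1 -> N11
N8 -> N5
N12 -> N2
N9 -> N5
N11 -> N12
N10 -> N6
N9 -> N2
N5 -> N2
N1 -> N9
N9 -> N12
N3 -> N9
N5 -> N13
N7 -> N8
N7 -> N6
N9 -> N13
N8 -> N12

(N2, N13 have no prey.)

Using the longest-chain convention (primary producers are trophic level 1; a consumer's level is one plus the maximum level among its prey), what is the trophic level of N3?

Trophic level 4

N2 is a producer → level 1.
N5 eats N2 (level 1); other prey at levels: N13 1 → level 2.
N9 eats N5 (level 2); other prey at levels: N2 1, N13 1, N12 2 → level 3.
N3 eats N9 → level 4.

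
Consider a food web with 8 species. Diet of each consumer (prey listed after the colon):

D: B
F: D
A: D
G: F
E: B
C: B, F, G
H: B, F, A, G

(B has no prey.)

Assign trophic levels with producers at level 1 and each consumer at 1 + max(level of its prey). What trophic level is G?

Trophic level 4

B is a producer → level 1.
D eats B → level 2.
F eats D → level 3.
G eats F → level 4.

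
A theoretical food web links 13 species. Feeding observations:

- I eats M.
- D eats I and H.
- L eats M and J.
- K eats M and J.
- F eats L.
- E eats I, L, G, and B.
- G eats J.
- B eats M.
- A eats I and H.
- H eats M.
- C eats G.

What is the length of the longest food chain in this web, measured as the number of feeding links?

2 links

One longest chain: J → G → E.
It has 3 species and 2 links.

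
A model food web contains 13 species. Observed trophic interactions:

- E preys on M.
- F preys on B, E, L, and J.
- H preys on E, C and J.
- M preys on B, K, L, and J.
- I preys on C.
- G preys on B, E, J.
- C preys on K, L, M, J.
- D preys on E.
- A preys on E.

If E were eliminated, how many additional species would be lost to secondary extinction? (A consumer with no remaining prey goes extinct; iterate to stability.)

Remove E.
Round 1: A (all prey gone), D (all prey gone) → extinct.
No further losses. Total secondary extinctions: 2.

2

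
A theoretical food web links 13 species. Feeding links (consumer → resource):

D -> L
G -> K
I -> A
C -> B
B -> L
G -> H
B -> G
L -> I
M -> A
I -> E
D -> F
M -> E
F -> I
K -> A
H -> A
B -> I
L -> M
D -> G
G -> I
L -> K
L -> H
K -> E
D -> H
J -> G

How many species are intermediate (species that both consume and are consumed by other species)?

8

Intermediate species (has both prey and predators): I, K, H, M, F, G, L, B.
Count: 8.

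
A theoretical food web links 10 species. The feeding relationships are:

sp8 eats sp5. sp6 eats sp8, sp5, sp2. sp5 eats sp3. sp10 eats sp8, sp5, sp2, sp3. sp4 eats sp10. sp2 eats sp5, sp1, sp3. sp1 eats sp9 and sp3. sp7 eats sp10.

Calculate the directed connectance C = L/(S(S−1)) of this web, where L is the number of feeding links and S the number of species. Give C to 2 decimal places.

C = 0.18

The web has S = 10 species and L = 16 feeding links.
C = L / (S(S−1)) = 16 / 90 = 0.1778 ≈ 0.18.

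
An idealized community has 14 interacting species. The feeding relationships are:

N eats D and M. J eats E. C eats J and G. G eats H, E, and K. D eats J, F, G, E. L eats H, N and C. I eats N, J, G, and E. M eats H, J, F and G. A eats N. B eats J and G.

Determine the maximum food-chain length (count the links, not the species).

One longest chain: H → G → D → N → L.
It has 5 species and 4 links.

4 links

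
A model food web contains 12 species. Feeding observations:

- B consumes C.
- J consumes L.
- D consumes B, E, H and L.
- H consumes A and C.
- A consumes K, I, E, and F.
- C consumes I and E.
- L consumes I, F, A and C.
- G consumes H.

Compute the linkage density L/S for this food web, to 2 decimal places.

There are L = 19 links among S = 12 species.
L/S = 19/12 = 1.5833 ≈ 1.58.

L/S = 1.58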